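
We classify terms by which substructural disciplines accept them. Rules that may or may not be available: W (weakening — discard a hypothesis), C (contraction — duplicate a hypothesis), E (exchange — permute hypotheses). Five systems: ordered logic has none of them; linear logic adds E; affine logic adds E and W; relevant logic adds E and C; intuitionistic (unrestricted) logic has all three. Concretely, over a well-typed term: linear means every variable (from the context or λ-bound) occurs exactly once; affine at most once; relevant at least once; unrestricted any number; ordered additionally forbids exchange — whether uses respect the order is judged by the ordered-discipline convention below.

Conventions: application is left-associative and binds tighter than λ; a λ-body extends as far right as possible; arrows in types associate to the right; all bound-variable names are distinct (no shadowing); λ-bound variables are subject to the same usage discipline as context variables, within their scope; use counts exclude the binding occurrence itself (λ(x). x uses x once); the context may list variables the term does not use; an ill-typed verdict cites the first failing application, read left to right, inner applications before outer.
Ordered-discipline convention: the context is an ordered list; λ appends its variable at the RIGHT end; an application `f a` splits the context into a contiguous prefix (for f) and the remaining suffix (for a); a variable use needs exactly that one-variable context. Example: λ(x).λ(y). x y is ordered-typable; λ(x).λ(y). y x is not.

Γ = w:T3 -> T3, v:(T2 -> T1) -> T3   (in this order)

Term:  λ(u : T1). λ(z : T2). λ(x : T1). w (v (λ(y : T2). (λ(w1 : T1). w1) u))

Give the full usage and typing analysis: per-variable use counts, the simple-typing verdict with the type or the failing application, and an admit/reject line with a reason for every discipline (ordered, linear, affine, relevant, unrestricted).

variable uses: w=1, v=1, u (bound)=1, z (bound)=0, x (bound)=0, y (bound)=0, w1 (bound)=1
uses in reading order: w, v, w1, u
typing: well-typed at T1 -> T2 -> T1 -> T3
ordered: ✗, unused: z, x, y — weakening required
linear: ✗, unused: z, x, y — weakening required
affine: ✓, none of w, v, u, z, x, y, w1 used more than once
relevant: ✗, unused: z, x, y — weakening required
unrestricted: ✓, well-typed at T1 -> T2 -> T1 -> T3; no restrictions here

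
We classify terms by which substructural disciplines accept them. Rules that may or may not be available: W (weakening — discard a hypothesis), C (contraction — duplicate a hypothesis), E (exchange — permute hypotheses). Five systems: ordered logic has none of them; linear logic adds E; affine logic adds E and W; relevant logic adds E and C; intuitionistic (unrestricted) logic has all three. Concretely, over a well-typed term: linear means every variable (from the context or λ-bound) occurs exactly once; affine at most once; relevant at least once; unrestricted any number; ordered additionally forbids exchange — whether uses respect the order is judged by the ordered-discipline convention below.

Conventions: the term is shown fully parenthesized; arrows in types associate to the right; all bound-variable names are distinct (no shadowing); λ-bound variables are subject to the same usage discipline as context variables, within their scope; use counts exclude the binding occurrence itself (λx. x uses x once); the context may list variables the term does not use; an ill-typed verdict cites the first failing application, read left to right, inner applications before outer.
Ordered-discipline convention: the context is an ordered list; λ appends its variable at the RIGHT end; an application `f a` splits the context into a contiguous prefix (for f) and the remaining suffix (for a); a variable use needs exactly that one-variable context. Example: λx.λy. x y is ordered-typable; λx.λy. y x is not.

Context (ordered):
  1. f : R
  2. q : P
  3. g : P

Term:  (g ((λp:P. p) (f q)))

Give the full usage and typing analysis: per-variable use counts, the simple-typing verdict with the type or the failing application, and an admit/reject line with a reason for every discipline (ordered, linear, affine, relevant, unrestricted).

variable uses: f: 1×; q: 1×; g: 1×; p (λ-bound): 1×
order of uses: g, p, f, q
typing: ill-typed: non-function type R applied to an argument
ordered ✗ (the type mismatch rejects it)
linear ✗ (not simply typable)
affine ✗ (fails simple typing)
relevant ✗ (a type mismatch blocks all five)
unrestricted ✗ (the type mismatch rejects it)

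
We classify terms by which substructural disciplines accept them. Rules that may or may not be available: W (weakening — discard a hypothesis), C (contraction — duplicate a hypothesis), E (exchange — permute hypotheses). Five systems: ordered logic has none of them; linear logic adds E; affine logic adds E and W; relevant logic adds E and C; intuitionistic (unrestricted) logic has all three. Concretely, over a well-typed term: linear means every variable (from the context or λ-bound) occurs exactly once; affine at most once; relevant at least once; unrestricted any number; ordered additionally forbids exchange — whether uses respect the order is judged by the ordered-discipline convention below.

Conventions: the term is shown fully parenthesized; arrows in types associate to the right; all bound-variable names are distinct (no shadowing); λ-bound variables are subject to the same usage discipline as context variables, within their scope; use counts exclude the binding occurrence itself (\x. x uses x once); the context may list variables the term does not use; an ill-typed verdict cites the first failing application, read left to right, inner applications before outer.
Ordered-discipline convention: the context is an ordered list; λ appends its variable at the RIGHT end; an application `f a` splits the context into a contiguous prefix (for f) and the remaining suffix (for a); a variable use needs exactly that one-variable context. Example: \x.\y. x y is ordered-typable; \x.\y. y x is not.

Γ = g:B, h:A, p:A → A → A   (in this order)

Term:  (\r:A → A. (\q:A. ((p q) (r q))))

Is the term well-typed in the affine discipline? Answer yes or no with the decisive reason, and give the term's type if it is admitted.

no — repeated use of q ×2
variable uses: g: 0×; h: 0×; p: 1×; r [bound]: 1×; q [bound]: 2×
uses in reading order: p, q, r, q
typing: well-typed at (A → A) → A → A
per-discipline verdicts: ordered ✗ | linear ✗ | affine ✗ | relevant ✗ | unrestricted ✓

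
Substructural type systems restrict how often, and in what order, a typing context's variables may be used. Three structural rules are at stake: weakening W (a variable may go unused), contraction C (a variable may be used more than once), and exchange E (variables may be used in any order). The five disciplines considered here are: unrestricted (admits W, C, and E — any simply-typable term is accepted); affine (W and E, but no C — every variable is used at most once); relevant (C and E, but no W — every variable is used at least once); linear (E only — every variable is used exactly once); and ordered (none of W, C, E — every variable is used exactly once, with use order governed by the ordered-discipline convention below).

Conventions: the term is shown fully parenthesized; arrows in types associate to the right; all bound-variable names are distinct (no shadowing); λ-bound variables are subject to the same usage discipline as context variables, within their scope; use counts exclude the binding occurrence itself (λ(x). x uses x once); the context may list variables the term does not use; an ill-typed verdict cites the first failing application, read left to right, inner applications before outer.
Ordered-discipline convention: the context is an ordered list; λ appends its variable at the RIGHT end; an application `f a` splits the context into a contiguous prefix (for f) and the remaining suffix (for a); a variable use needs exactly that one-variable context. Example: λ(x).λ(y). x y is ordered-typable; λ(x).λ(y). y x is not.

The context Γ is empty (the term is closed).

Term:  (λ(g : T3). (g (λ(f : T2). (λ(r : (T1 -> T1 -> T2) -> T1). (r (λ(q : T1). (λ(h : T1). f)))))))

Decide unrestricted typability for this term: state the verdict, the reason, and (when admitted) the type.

no — not simply typable
use counts: g (λ-bound): 1, f (λ-bound): 1, r (λ-bound): 1, q (λ-bound): 0, h (λ-bound): 0
left-to-right use order: g, r, f
typing: ill-typed: non-arrow in function slot: T3
per-discipline verdicts: ordered ✗, linear ✗, affine ✗, relevant ✗, unrestricted ✗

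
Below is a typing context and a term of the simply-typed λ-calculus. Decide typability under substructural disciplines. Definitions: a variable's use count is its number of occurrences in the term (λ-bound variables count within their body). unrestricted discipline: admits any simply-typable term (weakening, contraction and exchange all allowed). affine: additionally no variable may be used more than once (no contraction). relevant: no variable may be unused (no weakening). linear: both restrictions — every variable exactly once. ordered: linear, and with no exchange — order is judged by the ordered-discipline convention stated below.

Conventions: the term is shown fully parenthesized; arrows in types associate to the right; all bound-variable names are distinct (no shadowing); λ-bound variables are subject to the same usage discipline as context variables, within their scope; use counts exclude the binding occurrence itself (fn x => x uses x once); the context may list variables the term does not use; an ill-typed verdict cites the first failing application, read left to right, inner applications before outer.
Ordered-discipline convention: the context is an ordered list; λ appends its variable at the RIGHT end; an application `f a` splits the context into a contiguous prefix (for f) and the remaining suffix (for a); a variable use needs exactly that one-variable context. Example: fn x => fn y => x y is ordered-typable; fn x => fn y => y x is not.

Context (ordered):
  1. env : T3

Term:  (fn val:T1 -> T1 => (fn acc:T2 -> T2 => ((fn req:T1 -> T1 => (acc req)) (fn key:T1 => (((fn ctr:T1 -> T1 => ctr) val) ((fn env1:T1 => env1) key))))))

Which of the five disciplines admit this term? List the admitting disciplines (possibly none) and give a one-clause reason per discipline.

admitting disciplines: none
variable uses: env ×0; val (bound) ×1; acc (bound) ×1; req (bound) ×1; key (bound) ×1; ctr (bound) ×1; env1 (bound) ×1
uses in reading order: acc, req, ctr, val, env1, key
typing: ill-typed: an argument T1 -> T1 mismatches the expected T2
ordered: ✗ — not simply typable
linear: ✗ — fails simple typing
affine: ✗ — a type mismatch blocks all five
relevant: ✗ — the type mismatch rejects it
unrestricted: ✗ — not simply typable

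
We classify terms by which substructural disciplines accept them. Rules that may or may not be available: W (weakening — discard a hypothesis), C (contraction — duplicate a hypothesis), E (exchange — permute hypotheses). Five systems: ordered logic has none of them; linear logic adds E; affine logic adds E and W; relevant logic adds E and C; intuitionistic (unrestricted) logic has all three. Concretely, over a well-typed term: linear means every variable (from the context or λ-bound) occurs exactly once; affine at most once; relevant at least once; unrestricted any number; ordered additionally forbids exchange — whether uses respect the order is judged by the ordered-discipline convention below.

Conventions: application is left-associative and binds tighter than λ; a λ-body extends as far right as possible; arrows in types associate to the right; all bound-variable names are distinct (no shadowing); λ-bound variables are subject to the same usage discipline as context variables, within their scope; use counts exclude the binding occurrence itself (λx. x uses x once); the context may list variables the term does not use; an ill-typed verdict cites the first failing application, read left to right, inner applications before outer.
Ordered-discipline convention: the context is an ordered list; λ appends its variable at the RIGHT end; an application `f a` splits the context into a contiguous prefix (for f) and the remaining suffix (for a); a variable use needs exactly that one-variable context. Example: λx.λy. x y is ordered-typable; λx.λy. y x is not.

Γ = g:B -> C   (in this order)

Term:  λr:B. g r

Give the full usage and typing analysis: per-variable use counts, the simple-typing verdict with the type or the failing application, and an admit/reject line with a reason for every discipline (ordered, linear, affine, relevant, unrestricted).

use counts: g: 1; r (λ-bound): 1
uses in reading order: g, r
typing: well-typed — term : B -> C
ordered ✓ (one use each (g, r); ordered split holds)
linear ✓ (g, r: one use apiece)
affine ✓ (no duplicate uses among g, r)
relevant ✓ (every one of g, r appears)
unrestricted ✓ (simply typable at B -> C; W, C, E all held)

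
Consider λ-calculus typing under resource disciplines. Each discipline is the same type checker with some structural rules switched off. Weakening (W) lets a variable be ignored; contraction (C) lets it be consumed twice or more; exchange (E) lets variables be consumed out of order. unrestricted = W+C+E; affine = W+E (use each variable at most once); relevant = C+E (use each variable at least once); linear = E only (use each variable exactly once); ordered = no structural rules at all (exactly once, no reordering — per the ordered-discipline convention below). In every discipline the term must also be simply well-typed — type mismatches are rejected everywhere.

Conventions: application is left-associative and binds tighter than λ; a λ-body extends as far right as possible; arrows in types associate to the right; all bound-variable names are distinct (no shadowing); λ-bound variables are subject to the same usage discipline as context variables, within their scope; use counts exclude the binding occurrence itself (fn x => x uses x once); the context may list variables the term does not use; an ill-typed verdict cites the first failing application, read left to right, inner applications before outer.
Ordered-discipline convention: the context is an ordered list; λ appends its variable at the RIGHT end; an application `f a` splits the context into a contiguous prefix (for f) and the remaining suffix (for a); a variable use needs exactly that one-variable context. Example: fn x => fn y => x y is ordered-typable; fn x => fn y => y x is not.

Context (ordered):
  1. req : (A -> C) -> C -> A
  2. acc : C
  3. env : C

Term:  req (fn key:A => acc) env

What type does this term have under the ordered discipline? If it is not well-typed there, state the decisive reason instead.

not well-typed under ordered — needs weakening: key unused
counts: req=1, acc=1, env=1, key (λ-bound)=0
left-to-right use order: req, acc, env
typing: ✓ — A
across the five disciplines: ordered ✗; linear ✗; affine ✓; relevant ✗; unrestricted ✓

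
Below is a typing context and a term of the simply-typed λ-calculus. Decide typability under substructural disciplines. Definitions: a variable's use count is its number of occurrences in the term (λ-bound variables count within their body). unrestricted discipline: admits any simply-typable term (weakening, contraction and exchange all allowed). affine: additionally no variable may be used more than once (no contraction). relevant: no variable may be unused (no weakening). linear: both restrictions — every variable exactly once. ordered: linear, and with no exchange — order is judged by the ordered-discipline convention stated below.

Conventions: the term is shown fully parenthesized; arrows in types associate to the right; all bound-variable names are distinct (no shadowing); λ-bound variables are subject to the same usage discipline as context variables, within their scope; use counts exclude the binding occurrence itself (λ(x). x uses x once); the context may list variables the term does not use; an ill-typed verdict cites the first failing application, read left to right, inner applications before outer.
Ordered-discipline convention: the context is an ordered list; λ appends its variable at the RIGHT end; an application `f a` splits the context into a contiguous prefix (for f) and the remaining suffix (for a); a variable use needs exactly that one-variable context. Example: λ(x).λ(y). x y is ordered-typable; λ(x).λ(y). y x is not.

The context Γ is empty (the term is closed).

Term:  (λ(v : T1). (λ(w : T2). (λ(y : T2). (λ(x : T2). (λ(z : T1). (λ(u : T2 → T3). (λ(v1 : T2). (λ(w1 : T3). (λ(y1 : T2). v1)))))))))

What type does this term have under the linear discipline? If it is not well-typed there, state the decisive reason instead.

not well-typed under linear — v, w, y, x, z, u, w1, y1 never used (weakening)
usage: v (λ-bound): 0×, w (λ-bound): 0×, y (λ-bound): 0×, x (λ-bound): 0×, z (λ-bound): 0×, u (λ-bound): 0×, v1 (λ-bound): 1×, w1 (λ-bound): 0×, y1 (λ-bound): 0×
order of uses: v1
typing: the term checks, with type T1 → T2 → T2 → T2 → T1 → (T2 → T3) → T2 → T3 → T2 → T2
across the five disciplines: ordered ✗; linear ✗; affine ✓; relevant ✗; unrestricted ✓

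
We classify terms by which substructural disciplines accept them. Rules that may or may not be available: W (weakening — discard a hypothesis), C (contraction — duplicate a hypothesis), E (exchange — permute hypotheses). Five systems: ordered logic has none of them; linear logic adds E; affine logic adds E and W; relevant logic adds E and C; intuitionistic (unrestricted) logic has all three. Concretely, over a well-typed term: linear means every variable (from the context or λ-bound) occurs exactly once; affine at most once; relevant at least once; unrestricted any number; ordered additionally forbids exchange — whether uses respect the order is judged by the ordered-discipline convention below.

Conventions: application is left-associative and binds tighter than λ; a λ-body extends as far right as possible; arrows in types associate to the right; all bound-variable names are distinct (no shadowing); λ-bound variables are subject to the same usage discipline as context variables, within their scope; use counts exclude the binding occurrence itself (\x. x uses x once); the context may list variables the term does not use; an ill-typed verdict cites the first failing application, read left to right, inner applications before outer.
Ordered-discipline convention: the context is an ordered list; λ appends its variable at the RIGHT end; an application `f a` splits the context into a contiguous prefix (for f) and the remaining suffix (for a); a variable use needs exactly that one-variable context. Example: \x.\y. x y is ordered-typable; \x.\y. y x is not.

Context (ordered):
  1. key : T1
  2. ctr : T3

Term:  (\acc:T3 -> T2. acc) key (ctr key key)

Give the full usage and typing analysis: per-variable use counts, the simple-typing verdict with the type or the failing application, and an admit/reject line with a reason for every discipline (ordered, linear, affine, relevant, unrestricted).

use counts: key=3, ctr=1, acc (bound)=1
left-to-right use order: acc, key, ctr, key, key
typing: ill-typed: an argument T1 mismatches the expected T3 -> T2
ordered: ✗, fails simple typing
linear: ✗, a type mismatch blocks all five
affine: ✗, the type mismatch rejects it
relevant: ✗, not simply typable
unrestricted: ✗, fails simple typing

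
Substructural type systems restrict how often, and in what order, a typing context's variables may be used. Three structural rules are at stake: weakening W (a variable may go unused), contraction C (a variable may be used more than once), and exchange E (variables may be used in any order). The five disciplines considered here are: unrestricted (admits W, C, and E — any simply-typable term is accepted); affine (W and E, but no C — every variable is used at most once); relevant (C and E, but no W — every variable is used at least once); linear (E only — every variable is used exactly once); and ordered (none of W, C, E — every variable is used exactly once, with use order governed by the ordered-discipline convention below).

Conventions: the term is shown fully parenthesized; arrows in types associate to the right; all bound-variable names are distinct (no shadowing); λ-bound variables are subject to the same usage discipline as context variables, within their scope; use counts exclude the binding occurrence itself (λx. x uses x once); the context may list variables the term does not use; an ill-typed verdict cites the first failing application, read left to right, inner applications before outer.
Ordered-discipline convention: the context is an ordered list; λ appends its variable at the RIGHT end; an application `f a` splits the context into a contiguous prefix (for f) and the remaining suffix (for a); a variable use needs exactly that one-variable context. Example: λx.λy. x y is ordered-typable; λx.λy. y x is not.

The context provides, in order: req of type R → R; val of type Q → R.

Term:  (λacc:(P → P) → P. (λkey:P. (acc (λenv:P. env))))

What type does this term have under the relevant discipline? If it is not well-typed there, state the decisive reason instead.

not well-typed under relevant — unused: req, val, key — weakening required
use counts: req ×0; val ×0; acc (bound) ×1; key (bound) ×0; env (bound) ×1
use order (left to right): acc, env
typing: ✓ — ((P → P) → P) → P → P
per-discipline verdicts: ordered ✗ | linear ✗ | affine ✓ | relevant ✗ | unrestricted ✓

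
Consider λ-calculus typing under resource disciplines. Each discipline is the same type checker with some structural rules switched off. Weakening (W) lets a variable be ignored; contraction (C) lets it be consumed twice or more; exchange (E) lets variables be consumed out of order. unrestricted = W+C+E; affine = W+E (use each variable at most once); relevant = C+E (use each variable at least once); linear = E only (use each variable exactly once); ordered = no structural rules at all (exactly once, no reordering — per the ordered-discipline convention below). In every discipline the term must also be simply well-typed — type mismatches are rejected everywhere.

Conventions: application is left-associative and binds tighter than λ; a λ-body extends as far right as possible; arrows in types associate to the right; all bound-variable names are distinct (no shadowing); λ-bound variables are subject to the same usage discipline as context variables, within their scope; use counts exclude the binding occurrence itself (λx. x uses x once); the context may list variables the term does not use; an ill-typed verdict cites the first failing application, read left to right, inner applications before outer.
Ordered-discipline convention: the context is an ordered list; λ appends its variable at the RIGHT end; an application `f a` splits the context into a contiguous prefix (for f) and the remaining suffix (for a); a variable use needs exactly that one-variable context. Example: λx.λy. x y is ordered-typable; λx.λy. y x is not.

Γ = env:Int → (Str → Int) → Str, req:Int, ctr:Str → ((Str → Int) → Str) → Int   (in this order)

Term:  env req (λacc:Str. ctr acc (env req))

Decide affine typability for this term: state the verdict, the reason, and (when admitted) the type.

no — env ×2, req ×2 used more than once (contraction)
variable uses: env=2, req=2, ctr=1, acc (bound)=1
use order (left to right): env, req, ctr, acc, env, req
typing: ✓ — Str
summary: ordered ✗ | linear ✗ | affine ✗ | relevant ✓ | unrestricted ✓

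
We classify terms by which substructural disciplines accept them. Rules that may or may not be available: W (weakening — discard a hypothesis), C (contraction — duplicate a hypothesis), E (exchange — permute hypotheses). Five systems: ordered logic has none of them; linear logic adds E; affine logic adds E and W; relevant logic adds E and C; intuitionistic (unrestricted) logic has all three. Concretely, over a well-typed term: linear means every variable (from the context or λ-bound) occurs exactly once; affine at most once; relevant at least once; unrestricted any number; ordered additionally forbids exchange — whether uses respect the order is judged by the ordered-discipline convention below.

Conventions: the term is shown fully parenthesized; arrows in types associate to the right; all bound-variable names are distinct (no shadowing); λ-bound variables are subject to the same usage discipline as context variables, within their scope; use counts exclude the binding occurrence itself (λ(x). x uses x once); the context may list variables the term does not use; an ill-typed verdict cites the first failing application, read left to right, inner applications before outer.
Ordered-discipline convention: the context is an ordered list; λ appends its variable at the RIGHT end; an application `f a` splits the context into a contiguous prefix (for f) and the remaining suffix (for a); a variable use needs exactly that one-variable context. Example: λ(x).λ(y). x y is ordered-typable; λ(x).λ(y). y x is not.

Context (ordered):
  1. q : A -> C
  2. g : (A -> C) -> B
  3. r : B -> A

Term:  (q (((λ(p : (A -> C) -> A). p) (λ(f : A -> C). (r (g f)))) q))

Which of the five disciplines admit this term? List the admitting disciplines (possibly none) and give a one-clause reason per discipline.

accepted by: relevant, unrestricted
counts: q: 2×; g: 1×; r: 1×; p [bound]: 1×; f [bound]: 1×
uses in reading order: q, p, r, g, f, q
typing: well-typed — term : C
ordered ✗ (uses contraction: q ×2)
linear ✗ (uses contraction: q ×2)
affine ✗ (uses contraction: q ×2)
relevant ✓ (q, g, r, p, f: all used, weakening unneeded)
unrestricted ✓ (typability at C is all that's needed)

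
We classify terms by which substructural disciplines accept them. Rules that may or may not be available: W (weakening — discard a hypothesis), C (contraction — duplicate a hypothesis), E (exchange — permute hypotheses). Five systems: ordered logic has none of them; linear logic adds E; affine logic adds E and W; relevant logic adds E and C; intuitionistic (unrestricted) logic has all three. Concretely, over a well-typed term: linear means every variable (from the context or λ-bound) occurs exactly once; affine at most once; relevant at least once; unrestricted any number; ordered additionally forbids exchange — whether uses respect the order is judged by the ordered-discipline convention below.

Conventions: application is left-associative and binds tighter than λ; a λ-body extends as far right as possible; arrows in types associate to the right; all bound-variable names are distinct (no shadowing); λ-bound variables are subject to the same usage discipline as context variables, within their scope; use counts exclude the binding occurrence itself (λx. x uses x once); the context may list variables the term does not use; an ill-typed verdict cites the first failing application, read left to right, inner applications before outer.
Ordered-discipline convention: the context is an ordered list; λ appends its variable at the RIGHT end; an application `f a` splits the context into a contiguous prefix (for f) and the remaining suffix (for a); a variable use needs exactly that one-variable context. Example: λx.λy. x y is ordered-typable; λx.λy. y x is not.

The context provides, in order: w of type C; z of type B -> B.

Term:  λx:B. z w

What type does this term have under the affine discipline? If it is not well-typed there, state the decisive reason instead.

not well-typed under affine — the type mismatch rejects it
use counts: w=1, z=1, x (bound)=0
use order (left to right): z, w
typing: ill-typed: an application expects B but receives C
per-discipline verdicts: ordered ✗; linear ✗; affine ✗; relevant ✗; unrestricted ✗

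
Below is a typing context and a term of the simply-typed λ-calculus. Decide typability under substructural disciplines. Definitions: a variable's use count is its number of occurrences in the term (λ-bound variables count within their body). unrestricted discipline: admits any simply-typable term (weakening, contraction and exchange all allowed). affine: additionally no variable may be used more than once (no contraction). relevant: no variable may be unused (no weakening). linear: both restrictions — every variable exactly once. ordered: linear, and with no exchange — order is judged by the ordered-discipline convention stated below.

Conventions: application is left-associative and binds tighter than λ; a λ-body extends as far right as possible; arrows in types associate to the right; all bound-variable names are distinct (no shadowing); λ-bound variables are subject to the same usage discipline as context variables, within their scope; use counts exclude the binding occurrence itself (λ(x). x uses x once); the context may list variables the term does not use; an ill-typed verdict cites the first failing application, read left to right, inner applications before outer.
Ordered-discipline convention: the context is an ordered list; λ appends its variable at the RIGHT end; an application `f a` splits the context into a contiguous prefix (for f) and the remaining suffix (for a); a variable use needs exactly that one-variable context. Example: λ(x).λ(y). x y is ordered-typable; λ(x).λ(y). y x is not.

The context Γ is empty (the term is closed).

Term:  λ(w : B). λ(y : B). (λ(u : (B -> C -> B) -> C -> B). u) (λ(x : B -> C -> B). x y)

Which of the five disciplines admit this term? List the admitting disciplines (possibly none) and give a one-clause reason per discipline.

admitted by: affine, unrestricted
counts: w (λ-bound): 0; y (λ-bound): 1; u (λ-bound): 1; x (λ-bound): 1
use order (left to right): u, x, y
typing: well-typed at B -> B -> (B -> C -> B) -> C -> B
ordered ✗ (needs weakening: w unused)
linear ✗ (needs weakening: w unused)
affine ✓ (none of w, y, u, x used more than once)
relevant ✗ (needs weakening: w unused)
unrestricted ✓ (type-checks (B -> B -> (B -> C -> B) -> C -> B) and nothing is barred)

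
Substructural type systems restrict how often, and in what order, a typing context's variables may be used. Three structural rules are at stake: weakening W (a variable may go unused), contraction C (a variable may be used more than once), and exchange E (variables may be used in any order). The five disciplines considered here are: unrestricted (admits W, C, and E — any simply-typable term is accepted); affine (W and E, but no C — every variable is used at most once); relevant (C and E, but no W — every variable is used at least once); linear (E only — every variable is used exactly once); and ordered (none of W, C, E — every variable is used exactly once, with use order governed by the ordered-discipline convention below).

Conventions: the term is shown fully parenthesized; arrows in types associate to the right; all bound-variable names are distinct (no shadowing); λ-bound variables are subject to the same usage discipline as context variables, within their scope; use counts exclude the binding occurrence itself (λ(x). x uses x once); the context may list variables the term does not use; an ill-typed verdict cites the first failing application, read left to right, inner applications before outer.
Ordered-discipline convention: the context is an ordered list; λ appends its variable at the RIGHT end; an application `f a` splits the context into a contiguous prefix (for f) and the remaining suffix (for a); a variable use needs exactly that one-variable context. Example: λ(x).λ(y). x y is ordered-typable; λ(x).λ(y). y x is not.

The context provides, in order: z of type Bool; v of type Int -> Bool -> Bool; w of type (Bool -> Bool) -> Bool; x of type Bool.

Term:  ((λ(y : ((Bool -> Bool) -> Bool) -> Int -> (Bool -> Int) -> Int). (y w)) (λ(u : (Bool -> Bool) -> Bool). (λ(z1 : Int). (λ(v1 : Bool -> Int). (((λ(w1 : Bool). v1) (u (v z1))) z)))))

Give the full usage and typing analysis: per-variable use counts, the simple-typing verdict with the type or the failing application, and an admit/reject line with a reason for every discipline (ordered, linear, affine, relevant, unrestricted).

use counts: z ×1, v ×1, w ×1, x ×0, y (λ-bound) ×1, u (λ-bound) ×1, z1 (λ-bound) ×1, v1 (λ-bound) ×1, w1 (λ-bound) ×0
uses in reading order: y, w, v1, u, v, z1, z
typing: well-typed — term : Int -> (Bool -> Int) -> Int
ordered: ✗ — x, w1 left unused
linear: ✗ — x, w1 left unused
affine: ✓ — none of z, v, w, x, y, u, z1, v1, w1 used more than once
relevant: ✗ — x, w1 left unused
unrestricted: ✓ — well-typed at Int -> (Bool -> Int) -> Int; no restrictions here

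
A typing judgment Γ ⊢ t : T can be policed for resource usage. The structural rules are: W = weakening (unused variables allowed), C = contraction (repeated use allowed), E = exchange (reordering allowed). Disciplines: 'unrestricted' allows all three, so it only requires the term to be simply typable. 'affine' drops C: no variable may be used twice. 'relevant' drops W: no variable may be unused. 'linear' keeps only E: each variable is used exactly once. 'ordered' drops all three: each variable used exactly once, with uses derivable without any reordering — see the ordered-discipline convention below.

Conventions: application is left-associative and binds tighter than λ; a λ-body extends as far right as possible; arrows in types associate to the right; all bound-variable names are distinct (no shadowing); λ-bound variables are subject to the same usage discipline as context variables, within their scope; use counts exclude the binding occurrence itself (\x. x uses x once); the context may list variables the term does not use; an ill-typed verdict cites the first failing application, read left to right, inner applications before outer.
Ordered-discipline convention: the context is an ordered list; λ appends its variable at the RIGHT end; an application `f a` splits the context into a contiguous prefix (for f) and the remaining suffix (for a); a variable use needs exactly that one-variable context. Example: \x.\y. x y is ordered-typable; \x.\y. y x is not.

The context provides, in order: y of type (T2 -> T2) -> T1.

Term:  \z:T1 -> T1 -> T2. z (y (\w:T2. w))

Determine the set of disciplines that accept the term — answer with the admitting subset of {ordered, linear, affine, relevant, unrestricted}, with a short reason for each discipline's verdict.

accepted by: linear, affine, relevant, unrestricted
variable uses: y=1, z (λ-bound)=1, w (λ-bound)=1
uses in reading order: z, y, w
typing: well-typed at (T1 -> T1 -> T2) -> T1 -> T2
ordered: ✗, no ordered split (uses run z, y, w)
linear: ✓, y, z, w: one use apiece
affine: ✓, none of y, z, w used more than once
relevant: ✓, y, z, w: all used, weakening unneeded
unrestricted: ✓, simply typable at (T1 -> T1 -> T2) -> T1 -> T2; W, C, E all held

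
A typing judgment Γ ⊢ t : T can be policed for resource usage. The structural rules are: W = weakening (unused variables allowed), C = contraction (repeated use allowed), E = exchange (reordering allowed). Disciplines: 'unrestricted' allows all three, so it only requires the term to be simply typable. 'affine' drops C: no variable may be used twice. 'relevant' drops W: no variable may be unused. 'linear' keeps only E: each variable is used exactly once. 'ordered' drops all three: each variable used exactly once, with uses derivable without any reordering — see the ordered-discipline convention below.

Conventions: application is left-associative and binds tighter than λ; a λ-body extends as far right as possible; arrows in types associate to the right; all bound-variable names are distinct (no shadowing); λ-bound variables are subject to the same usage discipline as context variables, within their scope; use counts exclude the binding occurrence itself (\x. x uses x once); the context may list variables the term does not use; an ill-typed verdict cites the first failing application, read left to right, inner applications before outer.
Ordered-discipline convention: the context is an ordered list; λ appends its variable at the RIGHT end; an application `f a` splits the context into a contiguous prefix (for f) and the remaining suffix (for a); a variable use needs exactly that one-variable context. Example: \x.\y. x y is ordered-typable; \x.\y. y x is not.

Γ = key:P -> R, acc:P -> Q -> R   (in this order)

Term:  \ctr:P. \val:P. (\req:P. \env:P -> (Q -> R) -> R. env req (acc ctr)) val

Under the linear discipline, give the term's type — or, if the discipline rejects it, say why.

not well-typed under linear — key never used (weakening)
variable uses: key ×0; acc ×1; ctr [bound] ×1; val [bound] ×1; req [bound] ×1; env [bound] ×1
order of uses: env, req, acc, ctr, val
typing: well-typed at P -> P -> (P -> (Q -> R) -> R) -> R
all disciplines: ordered ✗, linear ✗, affine ✓, relevant ✗, unrestricted ✓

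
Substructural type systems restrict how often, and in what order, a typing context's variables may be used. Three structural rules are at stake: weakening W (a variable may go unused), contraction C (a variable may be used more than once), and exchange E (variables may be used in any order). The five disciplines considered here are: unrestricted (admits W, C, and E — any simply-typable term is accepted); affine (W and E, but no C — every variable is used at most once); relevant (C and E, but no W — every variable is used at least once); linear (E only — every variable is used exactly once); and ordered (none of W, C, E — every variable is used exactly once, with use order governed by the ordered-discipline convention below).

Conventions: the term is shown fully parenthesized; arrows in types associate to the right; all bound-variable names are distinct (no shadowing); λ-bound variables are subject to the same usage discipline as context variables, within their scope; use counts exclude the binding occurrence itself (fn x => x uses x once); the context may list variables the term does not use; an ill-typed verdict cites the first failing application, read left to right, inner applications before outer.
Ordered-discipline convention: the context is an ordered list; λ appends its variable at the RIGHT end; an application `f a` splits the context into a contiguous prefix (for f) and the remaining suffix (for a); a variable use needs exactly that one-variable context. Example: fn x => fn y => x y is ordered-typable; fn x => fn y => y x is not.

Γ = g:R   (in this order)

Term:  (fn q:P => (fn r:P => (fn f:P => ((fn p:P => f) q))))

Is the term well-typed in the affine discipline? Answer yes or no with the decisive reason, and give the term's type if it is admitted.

yes — g, q, r, f, p: no repeats, contraction unneeded; term : P → P → P → P
counts: g ×0; q (bound) ×1; r (bound) ×0; f (bound) ×1; p (bound) ×0
order of uses: f, q
typing: the term checks, with type P → P → P → P
summary: ordered ✗ | linear ✗ | affine ✓ | relevant ✗ | unrestricted ✓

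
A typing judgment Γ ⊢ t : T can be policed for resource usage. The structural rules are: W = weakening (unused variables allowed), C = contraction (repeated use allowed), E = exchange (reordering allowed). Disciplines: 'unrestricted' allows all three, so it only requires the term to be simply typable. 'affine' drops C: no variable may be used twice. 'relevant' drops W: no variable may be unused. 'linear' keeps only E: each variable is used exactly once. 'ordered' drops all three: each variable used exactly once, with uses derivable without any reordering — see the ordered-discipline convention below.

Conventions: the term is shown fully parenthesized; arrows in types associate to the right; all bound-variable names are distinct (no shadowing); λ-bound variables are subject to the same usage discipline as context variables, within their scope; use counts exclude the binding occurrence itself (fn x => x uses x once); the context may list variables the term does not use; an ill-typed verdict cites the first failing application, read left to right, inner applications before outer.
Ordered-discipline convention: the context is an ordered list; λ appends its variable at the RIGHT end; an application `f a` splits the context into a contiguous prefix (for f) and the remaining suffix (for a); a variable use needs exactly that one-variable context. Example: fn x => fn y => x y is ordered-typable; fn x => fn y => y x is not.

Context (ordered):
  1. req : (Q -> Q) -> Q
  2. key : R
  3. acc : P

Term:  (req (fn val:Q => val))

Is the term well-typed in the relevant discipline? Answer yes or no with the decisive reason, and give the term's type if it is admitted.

no — key, acc never used (weakening)
usage: req: 1×; key: 0×; acc: 0×; val (bound): 1×
left-to-right use order: req, val
typing: well-typed at Q
across the five disciplines: ordered ✗; linear ✗; affine ✓; relevant ✗; unrestricted ✓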